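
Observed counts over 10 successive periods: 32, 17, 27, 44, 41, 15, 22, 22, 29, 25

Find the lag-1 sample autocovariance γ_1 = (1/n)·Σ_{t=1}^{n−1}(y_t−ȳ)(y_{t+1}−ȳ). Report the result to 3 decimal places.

9.044

Mean ȳ = (32 + 17 + 27 + 44 + 41 + 15 + 22 + 22 + 29 + 25)/10 = 27.4000
Σ_{t=1}^{9}(y_t−ȳ)(y_{t+1}−ȳ) = 90.4400
γ_1 = 90.4400 / 10 = 9.044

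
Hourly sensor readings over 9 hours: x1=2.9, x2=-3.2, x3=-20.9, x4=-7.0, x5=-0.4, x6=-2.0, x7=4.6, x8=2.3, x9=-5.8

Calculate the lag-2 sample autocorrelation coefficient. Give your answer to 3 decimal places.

-0.328

Mean x̄ = (2.9 − 3.2 − 20.9 − 7.0 − 0.4 − 2.0 + 4.6 + 2.3 − 5.8)/9 = -3.2778
Σ(x_t−x̄)(x_{t+2}−x̄) = (-108.8662) + (-0.2895) + (-50.7128) + (-4.7562) + (22.6705) + (7.1272) + (-19.8695) = -154.6965
Denominator Σ(x_t−x̄)² = 472.0156
r_2 = -154.6965 / 472.0156 = -0.328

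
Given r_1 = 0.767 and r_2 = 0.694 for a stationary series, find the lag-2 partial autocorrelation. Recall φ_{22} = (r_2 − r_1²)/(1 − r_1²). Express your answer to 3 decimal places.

φ_{22} = (r_2 − r_1²) / (1 − r_1²)
r_1² = (0.767)² = 0.588289
Numerator = 0.694 − 0.5883 = 0.1057; denominator = 1 − 0.5883 = 0.4117
φ_{22} = 0.1057 / 0.4117 = 0.257

0.257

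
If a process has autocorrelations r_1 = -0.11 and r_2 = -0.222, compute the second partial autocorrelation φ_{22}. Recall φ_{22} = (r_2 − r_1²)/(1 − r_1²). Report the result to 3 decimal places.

φ_{22} = (r_2 − r_1²) / (1 − r_1²)
r_1² = (-0.11)² = 0.0121
Numerator = -0.222 − 0.0121 = -0.2341; denominator = 1 − 0.0121 = 0.9879
φ_{22} = -0.2341 / 0.9879 = -0.237

-0.237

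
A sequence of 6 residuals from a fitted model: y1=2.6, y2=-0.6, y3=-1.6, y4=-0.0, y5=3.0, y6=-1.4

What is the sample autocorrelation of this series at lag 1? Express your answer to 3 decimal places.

-0.259

Mean ȳ = (2.6 − 0.6 − 1.6 − 0.0 + 3.0 − 1.4)/6 = 0.3333
Deviations from mean: 2.2667, -0.9333, -1.9333, -0.3333, 2.6667, -1.7333
Numerator Σ_{t=1}^{5}(y_t−ȳ)(y_{t+1}−ȳ) = -5.1778
Denominator Σ(y_t−ȳ)² = 19.9733
r_1 = -5.1778 / 19.9733 = -0.259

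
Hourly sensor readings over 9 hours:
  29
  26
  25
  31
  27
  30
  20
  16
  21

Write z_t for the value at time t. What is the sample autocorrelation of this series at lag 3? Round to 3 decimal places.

-0.206

Mean z̄ = (29 + 26 + 25 + 31 + 27 + 30 + 20 + 16 + 21)/9 = 25.0000
Σ(z_t−z̄)(z_{t+3}−z̄) = (24.0000) + (2.0000) + (0.0000) + (-30.0000) + (-18.0000) + (-20.0000) = -42.0000
Denominator Σ(z_t−z̄)² = 204.0000
r_3 = -42.0000 / 204.0000 = -0.206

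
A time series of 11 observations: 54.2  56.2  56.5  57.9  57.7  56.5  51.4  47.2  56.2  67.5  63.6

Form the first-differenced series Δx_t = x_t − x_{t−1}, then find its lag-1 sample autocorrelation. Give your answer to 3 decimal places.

0.138

First differences Δx: 2.0, 0.3, 1.4, -0.2, -1.2, -5.1, -4.2, 9.0, 11.3, -3.9
Mean of differences = 0.9400
Numerator Σ(Δx_t−Δx̄)(Δx_{t+1}−Δx̄) = 36.8444
Denominator Σ(Δx_t−Δx̄)² = 266.2440
r_1(Δx) = 36.8444 / 266.2440 = 0.138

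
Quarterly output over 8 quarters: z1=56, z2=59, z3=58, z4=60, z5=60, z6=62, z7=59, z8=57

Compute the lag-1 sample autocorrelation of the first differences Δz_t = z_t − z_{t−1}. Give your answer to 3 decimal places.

-0.163

First differences Δz: 3, -1, 2, 0, 2, -3, -2
Mean of differences = 0.1429
Numerator Σ(Δz_t−Δz̄)(Δz_{t+1}−Δz̄) = -5.0204
Denominator Σ(Δz_t−Δz̄)² = 30.8571
r_1(Δz) = -5.0204 / 30.8571 = -0.163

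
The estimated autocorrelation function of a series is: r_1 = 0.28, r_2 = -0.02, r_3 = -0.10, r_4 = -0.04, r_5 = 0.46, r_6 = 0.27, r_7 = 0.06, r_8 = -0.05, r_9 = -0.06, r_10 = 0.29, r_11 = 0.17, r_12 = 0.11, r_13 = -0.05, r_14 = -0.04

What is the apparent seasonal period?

The largest autocorrelation is r_5 = 0.46, with a weaker echo at lag 10 (0.29); the remaining lags stay at or below 0.28.
The dominant spike at lag 5 indicates a seasonal period of 5.

5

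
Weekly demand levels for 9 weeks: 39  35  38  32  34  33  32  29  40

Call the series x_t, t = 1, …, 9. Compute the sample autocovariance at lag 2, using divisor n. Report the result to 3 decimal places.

Mean x̄ = (39 + 35 + 38 + 32 + 34 + 33 + 32 + 29 + 40)/9 = 34.6667
Σ_{t=1}^{7}(x_t−x̄)(x_{t+2}−x̄) = 12.7778
γ_2 = 12.7778 / 9 = 1.420

1.420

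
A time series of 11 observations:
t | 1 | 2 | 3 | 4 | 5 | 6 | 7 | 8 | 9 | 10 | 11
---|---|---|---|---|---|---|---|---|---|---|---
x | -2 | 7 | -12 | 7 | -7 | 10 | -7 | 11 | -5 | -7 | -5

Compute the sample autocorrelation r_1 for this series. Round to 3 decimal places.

-0.667

Mean x̄ = (-2 + 7 − 12 + 7 − 7 + 10 − 7 + 11 − 5 − 7 − 5)/11 = -0.9091
Numerator Σ_{t=1}^{10}(x_t−x̄)(x_{t+1}−x̄) = -436.5537
Denominator Σ(x_t−x̄)² = 654.9091
r_1 = -436.5537 / 654.9091 = -0.667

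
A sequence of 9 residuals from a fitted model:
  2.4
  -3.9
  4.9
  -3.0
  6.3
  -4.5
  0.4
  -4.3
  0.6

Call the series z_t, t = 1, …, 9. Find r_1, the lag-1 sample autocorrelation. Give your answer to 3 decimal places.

Mean z̄ = (2.4 − 3.9 + 4.9 − 3.0 + 6.3 − 4.5 + 0.4 − 4.3 + 0.6)/9 = -0.1222
Numerator Σ_{t=1}^{8}(z_t−z̄)(z_{t+1}−z̄) = -97.0360
Denominator Σ(z_t−z̄)² = 132.7956
r_1 = -97.0360 / 132.7956 = -0.731

-0.731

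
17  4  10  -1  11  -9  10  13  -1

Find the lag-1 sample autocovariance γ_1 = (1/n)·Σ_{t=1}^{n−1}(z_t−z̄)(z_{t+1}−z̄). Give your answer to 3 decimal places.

Mean z̄ = (17 + 4 + 10 − 1 + 11 − 9 + 10 + 13 − 1)/9 = 6.0000
Σ_{t=1}^{8}(z_t−z̄)(z_{t+1}−z̄) = -249.0000
γ_1 = -249.0000 / 9 = -27.667

-27.667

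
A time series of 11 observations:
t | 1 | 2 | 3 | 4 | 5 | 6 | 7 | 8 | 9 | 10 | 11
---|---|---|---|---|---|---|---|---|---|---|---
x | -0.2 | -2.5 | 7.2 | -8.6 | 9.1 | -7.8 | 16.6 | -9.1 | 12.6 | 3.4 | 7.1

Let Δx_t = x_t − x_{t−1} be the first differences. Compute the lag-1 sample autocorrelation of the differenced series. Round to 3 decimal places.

-0.936

First differences Δx: -2.3, 9.7, -15.8, 17.7, -16.9, 24.4, -25.7, 21.7, -9.2, 3.7
Mean of differences = 0.7300
Numerator Σ(Δx_t−Δx̄)(Δx_{t+1}−Δx̄) = -2590.0099
Denominator Σ(Δx_t−Δx̄)² = 2767.6610
r_1(Δx) = -2590.0099 / 2767.6610 = -0.936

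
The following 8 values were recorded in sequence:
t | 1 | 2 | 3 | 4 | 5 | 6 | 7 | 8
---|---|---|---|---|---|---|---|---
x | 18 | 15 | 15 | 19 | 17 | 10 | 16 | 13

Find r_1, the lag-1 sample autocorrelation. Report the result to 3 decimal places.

Mean x̄ = (18 + 15 + 15 + 19 + 17 + 10 + 16 + 13)/8 = 15.3750
Deviations from mean: 2.6250, -0.3750, -0.3750, 3.6250, 1.6250, -5.3750, 0.6250, -2.3750
Σ(x_t−x̄)(x_{t+1}−x̄) = (-0.9844) + (0.1406) + (-1.3594) + (5.8906) + (-8.7344) + (-3.3594) + (-1.4844) = -9.8906
Denominator Σ(x_t−x̄)² = 57.8750
r_1 = -9.8906 / 57.8750 = -0.171

-0.171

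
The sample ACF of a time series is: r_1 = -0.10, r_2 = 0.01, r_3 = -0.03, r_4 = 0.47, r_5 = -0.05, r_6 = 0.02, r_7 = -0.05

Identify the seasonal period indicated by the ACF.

The largest autocorrelation is r_4 = 0.47; the remaining lags stay at or below 0.02.
The dominant spike at lag 4 indicates a seasonal period of 4.

4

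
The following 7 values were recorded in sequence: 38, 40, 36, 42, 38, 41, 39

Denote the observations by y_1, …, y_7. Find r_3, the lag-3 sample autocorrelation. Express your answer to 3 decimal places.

Mean ȳ = (38 + 40 + 36 + 42 + 38 + 41 + 39)/7 = 39.1429
Deviations from mean: -1.1429, 0.8571, -3.1429, 2.8571, -1.1429, 1.8571, -0.1429
Σ(y_t−ȳ)(y_{t+3}−ȳ) = (-3.2653) + (-0.9796) + (-5.8367) + (-0.4082) = -10.4898
Denominator Σ(y_t−ȳ)² = 24.8571
r_3 = -10.4898 / 24.8571 = -0.422

-0.422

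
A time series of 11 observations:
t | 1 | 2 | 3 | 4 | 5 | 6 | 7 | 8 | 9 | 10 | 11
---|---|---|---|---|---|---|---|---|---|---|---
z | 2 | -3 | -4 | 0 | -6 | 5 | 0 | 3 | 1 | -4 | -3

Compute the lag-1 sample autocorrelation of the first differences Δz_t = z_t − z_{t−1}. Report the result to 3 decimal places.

-0.617

First differences Δz: -5, -1, 4, -6, 11, -5, 3, -2, -5, 1
Mean of differences = -0.5000
Numerator Σ(Δz_t−Δz̄)(Δz_{t+1}−Δz̄) = -160.7500
Denominator Σ(Δz_t−Δz̄)² = 260.5000
r_1(Δz) = -160.7500 / 260.5000 = -0.617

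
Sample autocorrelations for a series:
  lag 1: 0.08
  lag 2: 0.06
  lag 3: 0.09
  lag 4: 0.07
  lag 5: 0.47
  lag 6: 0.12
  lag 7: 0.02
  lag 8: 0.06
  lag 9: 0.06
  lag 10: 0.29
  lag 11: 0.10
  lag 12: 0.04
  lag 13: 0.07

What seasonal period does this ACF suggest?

5

The largest autocorrelation is r_5 = 0.47, with a weaker echo at lag 10 (0.29); the remaining lags stay at or below 0.12.
The dominant spike at lag 5 indicates a seasonal period of 5.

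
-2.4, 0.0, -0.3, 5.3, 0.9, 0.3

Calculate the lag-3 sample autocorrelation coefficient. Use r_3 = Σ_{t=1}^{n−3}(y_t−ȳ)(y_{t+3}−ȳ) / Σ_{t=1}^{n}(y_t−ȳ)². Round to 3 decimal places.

-0.432

Mean ȳ = (-2.4 + 0.0 − 0.3 + 5.3 + 0.9 + 0.3)/6 = 0.6333
Deviations from mean: -3.0333, -0.6333, -0.9333, 4.6667, 0.2667, -0.3333
Numerator Σ_{t=1}^{3}(y_t−ȳ)(y_{t+3}−ȳ) = -14.0133
Denominator Σ(y_t−ȳ)² = 32.4333
r_3 = -14.0133 / 32.4333 = -0.432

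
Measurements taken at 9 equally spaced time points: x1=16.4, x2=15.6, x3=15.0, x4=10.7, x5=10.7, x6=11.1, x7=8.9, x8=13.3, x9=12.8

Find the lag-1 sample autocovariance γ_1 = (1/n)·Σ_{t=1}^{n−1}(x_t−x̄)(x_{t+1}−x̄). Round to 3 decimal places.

Mean x̄ = (16.4 + 15.6 + 15.0 + 10.7 + 10.7 + 11.1 + 8.9 + 13.3 + 12.8)/9 = 12.7222
Σ_{t=1}^{8}(x_t−x̄)(x_{t+1}−x̄) = 23.9395
γ_1 = 23.9395 / 9 = 2.660

2.660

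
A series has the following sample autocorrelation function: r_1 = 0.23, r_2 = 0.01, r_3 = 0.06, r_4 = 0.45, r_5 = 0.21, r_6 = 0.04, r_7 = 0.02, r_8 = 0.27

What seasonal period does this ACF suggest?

The largest autocorrelation is r_4 = 0.45, with a weaker echo at lag 8 (0.27); the remaining lags stay at or below 0.23. The elevated value at lag 1 (0.23), dropping to 0.01 at lag 2, reflects decaying short-term dependence rather than seasonality.
The dominant spike at lag 4 indicates a seasonal period of 4.

4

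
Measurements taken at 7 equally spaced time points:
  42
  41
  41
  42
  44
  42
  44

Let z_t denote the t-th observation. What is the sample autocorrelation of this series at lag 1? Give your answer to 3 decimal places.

Mean z̄ = (42 + 41 + 41 + 42 + 44 + 42 + 44)/7 = 42.2857
Deviations from mean: -0.2857, -1.2857, -1.2857, -0.2857, 1.7143, -0.2857, 1.7143
Σ(z_t−z̄)(z_{t+1}−z̄) = (0.3673) + (1.6531) + (0.3673) + (-0.4898) + (-0.4898) + (-0.4898) = 0.9184
Denominator Σ(z_t−z̄)² = 9.4286
r_1 = 0.9184 / 9.4286 = 0.097

0.097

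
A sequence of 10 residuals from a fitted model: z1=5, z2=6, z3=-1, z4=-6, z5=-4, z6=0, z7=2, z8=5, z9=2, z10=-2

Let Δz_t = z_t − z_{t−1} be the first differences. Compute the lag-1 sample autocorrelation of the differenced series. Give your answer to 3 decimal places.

0.308

First differences Δz: 1, -7, -5, 2, 4, 2, 3, -3, -4
Mean of differences = -0.7778
Numerator Σ(Δz_t−Δz̄)(Δz_{t+1}−Δz̄) = 39.2840
Denominator Σ(Δz_t−Δz̄)² = 127.5556
r_1(Δz) = 39.2840 / 127.5556 = 0.308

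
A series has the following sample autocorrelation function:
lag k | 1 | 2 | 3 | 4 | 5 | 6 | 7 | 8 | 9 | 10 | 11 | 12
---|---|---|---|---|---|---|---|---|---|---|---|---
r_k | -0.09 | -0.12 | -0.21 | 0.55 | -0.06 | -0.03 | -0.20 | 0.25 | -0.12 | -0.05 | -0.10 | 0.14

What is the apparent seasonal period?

4

The largest autocorrelation is r_4 = 0.55, with a weaker echo at lag 8 (0.25); the remaining lags stay at or below 0.14.
The dominant spike at lag 4 indicates a seasonal period of 4.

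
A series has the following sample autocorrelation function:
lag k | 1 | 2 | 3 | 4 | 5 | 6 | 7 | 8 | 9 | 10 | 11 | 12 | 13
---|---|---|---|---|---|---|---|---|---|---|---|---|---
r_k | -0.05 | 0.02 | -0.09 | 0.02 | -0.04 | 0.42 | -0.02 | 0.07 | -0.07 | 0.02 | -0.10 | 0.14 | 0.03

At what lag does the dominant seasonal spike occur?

6

The largest autocorrelation is r_6 = 0.42; the remaining lags stay at or below 0.14.
The dominant spike at lag 6 indicates a seasonal period of 6.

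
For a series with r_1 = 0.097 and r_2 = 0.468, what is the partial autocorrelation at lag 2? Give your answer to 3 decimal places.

φ_{22} = (r_2 − r_1²) / (1 − r_1²)
r_1² = (0.097)² = 0.009409
Numerator = 0.468 − 0.0094 = 0.4586; denominator = 1 − 0.0094 = 0.9906
φ_{22} = 0.4586 / 0.9906 = 0.463

0.463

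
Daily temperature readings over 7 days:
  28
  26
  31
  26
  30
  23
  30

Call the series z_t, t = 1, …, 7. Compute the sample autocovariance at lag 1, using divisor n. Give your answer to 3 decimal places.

-5.318

Mean z̄ = (28 + 26 + 31 + 26 + 30 + 23 + 30)/7 = 27.7143
Deviations: 0.2857, -1.7143, 3.2857, -1.7143, 2.2857, -4.7143, 2.2857
Σ_{t=1}^{6}(z_t−z̄)(z_{t+1}−z̄) = -37.2245
γ_1 = -37.2245 / 7 = -5.318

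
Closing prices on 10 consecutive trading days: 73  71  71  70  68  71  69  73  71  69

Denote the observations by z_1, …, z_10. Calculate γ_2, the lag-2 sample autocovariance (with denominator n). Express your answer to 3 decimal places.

Mean z̄ = (73 + 71 + 71 + 70 + 68 + 71 + 69 + 73 + 71 + 69)/10 = 70.6000
Σ_{t=1}^{8}(z_t−z̄)(z_{t+2}−z̄) = 0.0800
γ_2 = 0.0800 / 10 = 0.008

0.008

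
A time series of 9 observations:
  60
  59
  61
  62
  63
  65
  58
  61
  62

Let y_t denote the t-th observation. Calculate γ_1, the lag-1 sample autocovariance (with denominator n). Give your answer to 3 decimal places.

Mean ȳ = (60 + 59 + 61 + 62 + 63 + 65 + 58 + 61 + 62)/9 = 61.2222
Σ_{t=1}^{8}(y_t−ȳ)(y_{t+1}−ȳ) = -0.4938
γ_1 = -0.4938 / 9 = -0.055

-0.055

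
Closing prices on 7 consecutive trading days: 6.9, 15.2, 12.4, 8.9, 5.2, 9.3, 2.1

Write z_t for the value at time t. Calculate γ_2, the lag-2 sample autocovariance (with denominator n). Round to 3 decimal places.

Mean z̄ = (6.9 + 15.2 + 12.4 + 8.9 + 5.2 + 9.3 + 2.1)/7 = 8.5714
Deviations: -1.6714, 6.6286, 3.8286, 0.3286, -3.3714, 0.7286, -6.4714
Σ_{t=1}^{5}(z_t−z̄)(z_{t+2}−z̄) = 4.9284
γ_2 = 4.9284 / 7 = 0.704

0.704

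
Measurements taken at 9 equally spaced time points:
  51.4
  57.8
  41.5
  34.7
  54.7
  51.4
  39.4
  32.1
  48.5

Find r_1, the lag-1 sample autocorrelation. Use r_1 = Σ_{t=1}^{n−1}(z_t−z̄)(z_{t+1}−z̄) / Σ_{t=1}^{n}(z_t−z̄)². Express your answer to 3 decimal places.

Mean z̄ = (51.4 + 57.8 + 41.5 + 34.7 + 54.7 + 51.4 + 39.4 + 32.1 + 48.5)/9 = 45.7222
Numerator Σ_{t=1}^{8}(z_t−z̄)(z_{t+1}−z̄) = 28.5240
Denominator Σ(z_t−z̄)² = 663.5156
r_1 = 28.5240 / 663.5156 = 0.043

0.043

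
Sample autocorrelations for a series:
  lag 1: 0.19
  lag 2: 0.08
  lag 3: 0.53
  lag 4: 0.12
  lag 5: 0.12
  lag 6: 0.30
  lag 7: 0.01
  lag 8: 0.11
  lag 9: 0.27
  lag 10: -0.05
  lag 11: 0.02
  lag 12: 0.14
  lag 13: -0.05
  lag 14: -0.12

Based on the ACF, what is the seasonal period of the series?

3

The largest autocorrelation is r_3 = 0.53, with weaker echoes at lags 6 (0.30) and 9 (0.27); the remaining lags stay at or below 0.19.
The dominant spike at lag 3 indicates a seasonal period of 3.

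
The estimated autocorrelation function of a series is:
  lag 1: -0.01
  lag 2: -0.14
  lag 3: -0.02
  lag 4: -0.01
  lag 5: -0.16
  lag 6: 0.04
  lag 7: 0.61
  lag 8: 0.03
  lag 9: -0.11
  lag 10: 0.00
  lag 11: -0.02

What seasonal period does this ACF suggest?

The largest autocorrelation is r_7 = 0.61; the remaining lags stay at or below 0.04.
The dominant spike at lag 7 indicates a seasonal period of 7.

7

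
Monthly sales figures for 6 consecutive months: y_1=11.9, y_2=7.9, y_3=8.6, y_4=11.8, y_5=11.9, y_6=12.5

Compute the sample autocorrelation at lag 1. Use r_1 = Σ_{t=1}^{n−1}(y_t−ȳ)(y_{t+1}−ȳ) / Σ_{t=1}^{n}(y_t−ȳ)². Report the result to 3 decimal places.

Mean ȳ = (11.9 + 7.9 + 8.6 + 11.8 + 11.9 + 12.5)/6 = 10.7667
Deviations from mean: 1.1333, -2.8667, -2.1667, 1.0333, 1.1333, 1.7333
Numerator Σ_{t=1}^{5}(y_t−ȳ)(y_{t+1}−ȳ) = 3.8589
Denominator Σ(y_t−ȳ)² = 19.5533
r_1 = 3.8589 / 19.5533 = 0.197

0.197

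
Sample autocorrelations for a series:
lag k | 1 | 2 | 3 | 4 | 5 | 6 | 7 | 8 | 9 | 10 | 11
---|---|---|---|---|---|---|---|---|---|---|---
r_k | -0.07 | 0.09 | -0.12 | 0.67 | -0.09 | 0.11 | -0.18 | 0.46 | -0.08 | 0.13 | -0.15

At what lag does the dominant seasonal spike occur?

The largest autocorrelation is r_4 = 0.67, with a weaker echo at lag 8 (0.46); the remaining lags stay at or below 0.13.
The dominant spike at lag 4 indicates a seasonal period of 4.

4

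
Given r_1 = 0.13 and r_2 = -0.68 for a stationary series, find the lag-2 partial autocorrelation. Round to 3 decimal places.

φ_{22} = (r_2 − r_1²) / (1 − r_1²)
r_1² = (0.13)² = 0.0169
Numerator = -0.68 − 0.0169 = -0.6969; denominator = 1 − 0.0169 = 0.9831
φ_{22} = -0.6969 / 0.9831 = -0.709

-0.709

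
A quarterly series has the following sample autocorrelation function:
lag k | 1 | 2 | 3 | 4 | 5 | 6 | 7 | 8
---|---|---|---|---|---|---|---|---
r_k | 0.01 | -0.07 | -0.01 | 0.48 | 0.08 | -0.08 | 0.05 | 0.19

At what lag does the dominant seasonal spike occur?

The largest autocorrelation is r_4 = 0.48, with a weaker echo at lag 8 (0.19); the remaining lags stay at or below 0.08.
The dominant spike at lag 4 indicates a seasonal period of 4.

4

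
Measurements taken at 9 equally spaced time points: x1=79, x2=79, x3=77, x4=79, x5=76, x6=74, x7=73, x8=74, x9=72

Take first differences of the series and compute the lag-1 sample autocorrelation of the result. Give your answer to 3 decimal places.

-0.486

First differences Δx: 0, -2, 2, -3, -2, -1, 1, -2
Mean of differences = -0.8750
Numerator Σ(Δx_t−Δx̄)(Δx_{t+1}−Δx̄) = -10.1406
Denominator Σ(Δx_t−Δx̄)² = 20.8750
r_1(Δx) = -10.1406 / 20.8750 = -0.486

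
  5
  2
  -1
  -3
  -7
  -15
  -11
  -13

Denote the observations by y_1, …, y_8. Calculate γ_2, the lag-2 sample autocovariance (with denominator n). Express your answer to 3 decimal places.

14.434

Mean ȳ = (5 + 2 − 1 − 3 − 7 − 15 − 11 − 13)/8 = -5.3750
Deviations: 10.3750, 7.3750, 4.3750, 2.3750, -1.6250, -9.6250, -5.6250, -7.6250
Σ_{t=1}^{6}(y_t−ȳ)(y_{t+2}−ȳ) = 115.4688
γ_2 = 115.4688 / 8 = 14.434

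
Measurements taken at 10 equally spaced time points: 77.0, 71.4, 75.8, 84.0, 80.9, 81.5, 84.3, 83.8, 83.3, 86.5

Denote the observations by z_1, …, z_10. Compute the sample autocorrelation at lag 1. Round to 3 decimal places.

0.513

Mean z̄ = (77.0 + 71.4 + 75.8 + 84.0 + 80.9 + 81.5 + 84.3 + 83.8 + 83.3 + 86.5)/10 = 80.8500
Numerator Σ_{t=1}^{9}(z_t−z̄)(z_{t+1}−z̄) = 101.8775
Denominator Σ(z_t−z̄)² = 198.5050
r_1 = 101.8775 / 198.5050 = 0.513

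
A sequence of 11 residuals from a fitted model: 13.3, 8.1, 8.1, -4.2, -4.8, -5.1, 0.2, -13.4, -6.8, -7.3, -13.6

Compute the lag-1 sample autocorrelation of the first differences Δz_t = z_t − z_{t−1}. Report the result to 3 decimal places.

First differences Δz: -5.2, 0.0, -12.3, -0.6, -0.3, 5.3, -13.6, 6.6, -0.5, -6.3
Mean of differences = -2.6900
Numerator Σ(Δz_t−Δz̄)(Δz_{t+1}−Δz̄) = -204.6821
Denominator Σ(Δz_t−Δz̄)² = 402.9690
r_1(Δz) = -204.6821 / 402.9690 = -0.508

-0.508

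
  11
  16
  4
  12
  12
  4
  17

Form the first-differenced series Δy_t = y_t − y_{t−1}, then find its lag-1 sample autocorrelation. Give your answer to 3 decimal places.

First differences Δy: 5, -12, 8, 0, -8, 13
Mean of differences = 1.0000
Numerator Σ(Δy_t−Δȳ)(Δy_{t+1}−Δȳ) = -249.0000
Denominator Σ(Δy_t−Δȳ)² = 460.0000
r_1(Δy) = -249.0000 / 460.0000 = -0.541

-0.541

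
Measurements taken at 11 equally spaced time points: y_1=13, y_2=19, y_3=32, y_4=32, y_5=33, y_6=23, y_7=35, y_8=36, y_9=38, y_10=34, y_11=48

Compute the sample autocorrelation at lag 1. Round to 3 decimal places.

0.308

Mean ȳ = (13 + 19 + 32 + 32 + 33 + 23 + 35 + 36 + 38 + 34 + 48)/11 = 31.1818
Numerator Σ_{t=1}^{10}(y_t−ȳ)(y_{t+1}−ȳ) = 285.4215
Denominator Σ(y_t−ȳ)² = 925.6364
r_1 = 285.4215 / 925.6364 = 0.308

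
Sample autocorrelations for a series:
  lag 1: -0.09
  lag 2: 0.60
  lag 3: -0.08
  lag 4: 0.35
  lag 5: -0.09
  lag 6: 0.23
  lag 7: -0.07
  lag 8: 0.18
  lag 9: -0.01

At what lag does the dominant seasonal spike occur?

The largest autocorrelation is r_2 = 0.60, with weaker echoes at lags 4 (0.35), 6 (0.23) and 8 (0.18); the remaining lags stay at or below -0.01.
The dominant spike at lag 2 indicates a seasonal period of 2.

2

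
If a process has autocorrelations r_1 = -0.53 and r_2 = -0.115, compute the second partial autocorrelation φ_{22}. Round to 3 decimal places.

-0.551

φ_{22} = (r_2 − r_1²) / (1 − r_1²)
r_1² = (-0.53)² = 0.2809
Numerator = -0.115 − 0.2809 = -0.3959; denominator = 1 − 0.2809 = 0.7191
φ_{22} = -0.3959 / 0.7191 = -0.551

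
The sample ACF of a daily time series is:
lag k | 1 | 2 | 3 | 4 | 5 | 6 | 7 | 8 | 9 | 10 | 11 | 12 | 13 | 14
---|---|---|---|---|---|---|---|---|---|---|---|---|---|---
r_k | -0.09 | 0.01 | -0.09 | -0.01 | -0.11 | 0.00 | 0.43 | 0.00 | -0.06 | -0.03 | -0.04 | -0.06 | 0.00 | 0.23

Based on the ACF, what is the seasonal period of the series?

The largest autocorrelation is r_7 = 0.43, with a weaker echo at lag 14 (0.23); the remaining lags stay at or below 0.01.
The dominant spike at lag 7 indicates a seasonal period of 7.

7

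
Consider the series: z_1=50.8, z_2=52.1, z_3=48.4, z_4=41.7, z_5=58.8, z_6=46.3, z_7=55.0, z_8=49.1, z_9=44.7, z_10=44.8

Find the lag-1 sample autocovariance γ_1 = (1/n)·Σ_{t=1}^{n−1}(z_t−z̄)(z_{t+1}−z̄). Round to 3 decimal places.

-8.860

Mean z̄ = (50.8 + 52.1 + 48.4 + 41.7 + 58.8 + 46.3 + 55.0 + 49.1 + 44.7 + 44.8)/10 = 49.1700
Σ_{t=1}^{9}(z_t−z̄)(z_{t+1}−z̄) = -88.5959
γ_1 = -88.5959 / 10 = -8.860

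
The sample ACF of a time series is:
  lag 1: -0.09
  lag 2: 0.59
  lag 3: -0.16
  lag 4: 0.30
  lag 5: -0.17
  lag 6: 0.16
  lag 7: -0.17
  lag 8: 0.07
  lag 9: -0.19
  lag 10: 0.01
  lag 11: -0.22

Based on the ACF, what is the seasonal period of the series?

2

The largest autocorrelation is r_2 = 0.59, with weaker echoes at lags 4 (0.30) and 6 (0.16); the remaining lags stay at or below 0.07.
The dominant spike at lag 2 indicates a seasonal period of 2.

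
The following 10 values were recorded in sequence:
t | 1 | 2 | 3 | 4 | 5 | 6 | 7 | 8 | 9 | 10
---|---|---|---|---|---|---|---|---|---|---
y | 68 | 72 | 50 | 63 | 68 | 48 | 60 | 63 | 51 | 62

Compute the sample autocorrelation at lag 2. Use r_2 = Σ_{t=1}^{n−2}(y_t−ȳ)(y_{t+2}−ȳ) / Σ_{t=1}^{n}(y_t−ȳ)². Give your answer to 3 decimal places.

-0.303

Mean ȳ = (68 + 72 + 50 + 63 + 68 + 48 + 60 + 63 + 51 + 62)/10 = 60.5000
Numerator Σ_{t=1}^{8}(y_t−ȳ)(y_{t+2}−ȳ) = -186.5000
Denominator Σ(y_t−ȳ)² = 616.5000
r_2 = -186.5000 / 616.5000 = -0.303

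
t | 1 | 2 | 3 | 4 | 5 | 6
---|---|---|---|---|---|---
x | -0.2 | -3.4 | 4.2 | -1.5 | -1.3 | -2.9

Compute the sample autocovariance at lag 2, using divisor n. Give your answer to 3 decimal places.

0.667

Mean x̄ = (-0.2 − 3.4 + 4.2 − 1.5 − 1.3 − 2.9)/6 = -0.8500
Deviations: 0.6500, -2.5500, 5.0500, -0.6500, -0.4500, -2.0500
Σ_{t=1}^{4}(x_t−x̄)(x_{t+2}−x̄) = 4.0000
γ_2 = 4.0000 / 6 = 0.667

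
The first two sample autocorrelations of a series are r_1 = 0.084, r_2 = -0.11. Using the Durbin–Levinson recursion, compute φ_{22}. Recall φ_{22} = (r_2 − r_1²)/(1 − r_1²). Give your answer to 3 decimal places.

φ_{22} = (r_2 − r_1²) / (1 − r_1²)
r_1² = (0.084)² = 0.007056
Numerator = -0.11 − 0.0071 = -0.1171; denominator = 1 − 0.0071 = 0.9929
φ_{22} = -0.1171 / 0.9929 = -0.118

-0.118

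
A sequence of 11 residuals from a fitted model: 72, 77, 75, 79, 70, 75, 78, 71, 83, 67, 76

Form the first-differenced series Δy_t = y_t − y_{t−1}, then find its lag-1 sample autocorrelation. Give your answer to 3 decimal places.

-0.757

First differences Δy: 5, -2, 4, -9, 5, 3, -7, 12, -16, 9
Mean of differences = 0.4000
Numerator Σ(Δy_t−Δȳ)(Δy_{t+1}−Δȳ) = -521.1600
Denominator Σ(Δy_t−Δȳ)² = 688.4000
r_1(Δy) = -521.1600 / 688.4000 = -0.757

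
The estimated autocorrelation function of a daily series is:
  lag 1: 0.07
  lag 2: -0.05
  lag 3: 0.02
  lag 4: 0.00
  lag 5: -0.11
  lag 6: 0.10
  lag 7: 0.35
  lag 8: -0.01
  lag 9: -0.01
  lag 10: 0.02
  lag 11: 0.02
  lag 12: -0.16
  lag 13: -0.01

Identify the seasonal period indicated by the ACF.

7

The largest autocorrelation is r_7 = 0.35; the remaining lags stay at or below 0.10.
The dominant spike at lag 7 indicates a seasonal period of 7.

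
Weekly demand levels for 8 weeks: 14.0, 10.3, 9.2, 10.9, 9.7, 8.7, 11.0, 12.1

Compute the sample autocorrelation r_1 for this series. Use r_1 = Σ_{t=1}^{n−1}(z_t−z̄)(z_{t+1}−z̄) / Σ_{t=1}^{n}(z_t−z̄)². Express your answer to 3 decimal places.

0.037

Mean z̄ = (14.0 + 10.3 + 9.2 + 10.9 + 9.7 + 8.7 + 11.0 + 12.1)/8 = 10.7375
Numerator Σ_{t=1}^{7}(z_t−z̄)(z_{t+1}−z̄) = 0.7636
Denominator Σ(z_t−z̄)² = 20.3788
r_1 = 0.7636 / 20.3788 = 0.037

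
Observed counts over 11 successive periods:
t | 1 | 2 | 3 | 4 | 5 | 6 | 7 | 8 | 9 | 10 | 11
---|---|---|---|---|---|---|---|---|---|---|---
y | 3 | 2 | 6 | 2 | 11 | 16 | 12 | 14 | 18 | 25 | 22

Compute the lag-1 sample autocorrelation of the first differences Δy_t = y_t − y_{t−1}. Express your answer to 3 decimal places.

First differences Δy: -1, 4, -4, 9, 5, -4, 2, 4, 7, -3
Mean of differences = 1.9000
Numerator Σ(Δy_t−Δȳ)(Δy_{t+1}−Δȳ) = -71.3100
Denominator Σ(Δy_t−Δȳ)² = 196.9000
r_1(Δy) = -71.3100 / 196.9000 = -0.362

-0.362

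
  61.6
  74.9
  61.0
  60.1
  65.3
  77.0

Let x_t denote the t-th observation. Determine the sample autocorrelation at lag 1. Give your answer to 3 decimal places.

Mean x̄ = (61.6 + 74.9 + 61.0 + 60.1 + 65.3 + 77.0)/6 = 66.6500
Deviations from mean: -5.0500, 8.2500, -5.6500, -6.5500, -1.3500, 10.3500
Σ(x_t−x̄)(x_{t+1}−x̄) = (-41.6625) + (-46.6125) + (37.0075) + (8.8425) + (-13.9725) = -56.3975
Denominator Σ(x_t−x̄)² = 277.3350
r_1 = -56.3975 / 277.3350 = -0.203

-0.203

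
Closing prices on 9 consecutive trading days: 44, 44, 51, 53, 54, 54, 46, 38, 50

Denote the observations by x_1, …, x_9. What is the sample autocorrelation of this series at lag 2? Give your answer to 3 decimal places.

-0.261

Mean x̄ = (44 + 44 + 51 + 53 + 54 + 54 + 46 + 38 + 50)/9 = 48.2222
Σ(x_t−x̄)(x_{t+2}−x̄) = (-11.7284) + (-20.1728) + (16.0494) + (27.6049) + (-12.8395) + (-59.0617) + (-3.9506) = -64.0988
Denominator Σ(x_t−x̄)² = 245.5556
r_2 = -64.0988 / 245.5556 = -0.261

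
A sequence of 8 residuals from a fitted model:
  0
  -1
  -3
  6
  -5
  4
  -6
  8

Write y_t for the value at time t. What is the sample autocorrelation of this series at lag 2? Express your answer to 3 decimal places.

Mean ȳ = (0 − 1 − 3 + 6 − 5 + 4 − 6 + 8)/8 = 0.3750
Deviations from mean: -0.3750, -1.3750, -3.3750, 5.6250, -5.3750, 3.6250, -6.3750, 7.6250
Numerator Σ_{t=1}^{6}(y_t−ȳ)(y_{t+2}−ȳ) = 93.9688
Denominator Σ(y_t−ȳ)² = 185.8750
r_2 = 93.9688 / 185.8750 = 0.506

0.506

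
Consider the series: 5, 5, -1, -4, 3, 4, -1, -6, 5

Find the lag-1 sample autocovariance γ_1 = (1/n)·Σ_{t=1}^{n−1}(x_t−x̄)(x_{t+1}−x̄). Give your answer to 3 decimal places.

-0.582

Mean x̄ = (5 + 5 − 1 − 4 + 3 + 4 − 1 − 6 + 5)/9 = 1.1111
Σ_{t=1}^{8}(x_t−x̄)(x_{t+1}−x̄) = -5.2346
γ_1 = -5.2346 / 9 = -0.582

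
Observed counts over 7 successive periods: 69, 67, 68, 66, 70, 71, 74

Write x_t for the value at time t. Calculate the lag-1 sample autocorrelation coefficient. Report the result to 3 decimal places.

0.340

Mean x̄ = (69 + 67 + 68 + 66 + 70 + 71 + 74)/7 = 69.2857
Deviations from mean: -0.2857, -2.2857, -1.2857, -3.2857, 0.7143, 1.7143, 4.7143
Numerator Σ_{t=1}^{6}(x_t−x̄)(x_{t+1}−x̄) = 14.7755
Denominator Σ(x_t−x̄)² = 43.4286
r_1 = 14.7755 / 43.4286 = 0.340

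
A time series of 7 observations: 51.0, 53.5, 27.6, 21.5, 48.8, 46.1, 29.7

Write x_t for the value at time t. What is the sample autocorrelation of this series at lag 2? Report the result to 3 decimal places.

-0.691

Mean x̄ = (51.0 + 53.5 + 27.6 + 21.5 + 48.8 + 46.1 + 29.7)/7 = 39.7429
Deviations from mean: 11.2571, 13.7571, -12.1429, -18.2429, 9.0571, 6.3571, -10.0429
Σ(x_t−x̄)(x_{t+2}−x̄) = (-136.6939) + (-250.9696) + (-109.9796) + (-115.9724) + (-90.9596) = -704.5751
Denominator Σ(x_t−x̄)² = 1019.5371
r_2 = -704.5751 / 1019.5371 = -0.691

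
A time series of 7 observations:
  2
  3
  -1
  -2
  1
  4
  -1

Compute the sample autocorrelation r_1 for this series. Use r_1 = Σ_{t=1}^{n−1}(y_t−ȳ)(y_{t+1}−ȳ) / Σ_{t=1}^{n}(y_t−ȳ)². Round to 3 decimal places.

Mean ȳ = (2 + 3 − 1 − 2 + 1 + 4 − 1)/7 = 0.8571
Deviations from mean: 1.1429, 2.1429, -1.8571, -2.8571, 0.1429, 3.1429, -1.8571
Σ(y_t−ȳ)(y_{t+1}−ȳ) = (2.4490) + (-3.9796) + (5.3061) + (-0.4082) + (0.4490) + (-5.8367) = -2.0204
Denominator Σ(y_t−ȳ)² = 30.8571
r_1 = -2.0204 / 30.8571 = -0.065

-0.065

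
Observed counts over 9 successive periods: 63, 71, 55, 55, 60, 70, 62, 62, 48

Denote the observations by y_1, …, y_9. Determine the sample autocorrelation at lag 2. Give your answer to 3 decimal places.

Mean ȳ = (63 + 71 + 55 + 55 + 60 + 70 + 62 + 62 + 48)/9 = 60.6667
Σ(y_t−ȳ)(y_{t+2}−ȳ) = (-13.2222) + (-58.5556) + (3.7778) + (-52.8889) + (-0.8889) + (12.4444) + (-16.8889) = -126.2222
Denominator Σ(y_t−ȳ)² = 428.0000
r_2 = -126.2222 / 428.0000 = -0.295

-0.295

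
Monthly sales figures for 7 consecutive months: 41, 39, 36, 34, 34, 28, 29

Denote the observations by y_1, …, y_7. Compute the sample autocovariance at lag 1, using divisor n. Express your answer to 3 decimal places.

10.627

Mean ȳ = (41 + 39 + 36 + 34 + 34 + 28 + 29)/7 = 34.4286
Σ_{t=1}^{6}(y_t−ȳ)(y_{t+1}−ȳ) = 74.3878
γ_1 = 74.3878 / 7 = 10.627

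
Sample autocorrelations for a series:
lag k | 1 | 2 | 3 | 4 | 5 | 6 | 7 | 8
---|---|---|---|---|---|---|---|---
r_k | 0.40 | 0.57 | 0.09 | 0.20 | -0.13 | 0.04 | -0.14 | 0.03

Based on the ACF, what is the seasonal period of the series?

2

The largest autocorrelation is r_2 = 0.57; the remaining lags stay at or below 0.40.
The dominant spike at lag 2 indicates a seasonal period of 2.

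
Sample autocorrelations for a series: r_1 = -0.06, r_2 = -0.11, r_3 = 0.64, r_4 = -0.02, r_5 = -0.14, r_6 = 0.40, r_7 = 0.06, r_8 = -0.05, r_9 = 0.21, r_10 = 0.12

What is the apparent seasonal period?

The largest autocorrelation is r_3 = 0.64, with weaker echoes at lags 6 (0.40) and 9 (0.21); the remaining lags stay at or below 0.12.
The dominant spike at lag 3 indicates a seasonal period of 3.

3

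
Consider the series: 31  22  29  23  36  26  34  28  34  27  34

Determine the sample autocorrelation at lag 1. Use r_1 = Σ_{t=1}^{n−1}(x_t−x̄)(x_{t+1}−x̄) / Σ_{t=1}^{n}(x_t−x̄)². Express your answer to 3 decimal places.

-0.540

Mean x̄ = (31 + 22 + 29 + 23 + 36 + 26 + 34 + 28 + 34 + 27 + 34)/11 = 29.4545
Numerator Σ_{t=1}^{10}(x_t−x̄)(x_{t+1}−x̄) = -121.2975
Denominator Σ(x_t−x̄)² = 224.7273
r_1 = -121.2975 / 224.7273 = -0.540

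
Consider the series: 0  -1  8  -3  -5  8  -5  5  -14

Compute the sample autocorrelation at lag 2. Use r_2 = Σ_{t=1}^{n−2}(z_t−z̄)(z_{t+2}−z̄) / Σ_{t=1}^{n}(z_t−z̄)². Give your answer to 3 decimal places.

Mean z̄ = (0 − 1 + 8 − 3 − 5 + 8 − 5 + 5 − 14)/9 = -0.7778
Numerator Σ_{t=1}^{7}(z_t−z̄)(z_{t+2}−z̄) = 75.1235
Denominator Σ(z_t−z̄)² = 403.5556
r_2 = 75.1235 / 403.5556 = 0.186

0.186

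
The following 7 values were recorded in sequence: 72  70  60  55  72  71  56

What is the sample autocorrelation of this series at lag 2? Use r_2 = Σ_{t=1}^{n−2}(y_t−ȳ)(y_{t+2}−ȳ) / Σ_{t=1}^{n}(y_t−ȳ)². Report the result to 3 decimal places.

Mean ȳ = (72 + 70 + 60 + 55 + 72 + 71 + 56)/7 = 65.1429
Σ(y_t−ȳ)(y_{t+2}−ȳ) = (-35.2653) + (-49.2653) + (-35.2653) + (-59.4082) + (-62.6939) = -241.8980
Denominator Σ(y_t−ȳ)² = 364.8571
r_2 = -241.8980 / 364.8571 = -0.663

-0.663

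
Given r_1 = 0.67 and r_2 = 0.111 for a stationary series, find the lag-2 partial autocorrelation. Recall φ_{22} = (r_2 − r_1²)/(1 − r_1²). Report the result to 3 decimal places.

φ_{22} = (r_2 − r_1²) / (1 − r_1²)
r_1² = (0.67)² = 0.4489
Numerator = 0.111 − 0.4489 = -0.3379; denominator = 1 − 0.4489 = 0.5511
φ_{22} = -0.3379 / 0.5511 = -0.613

-0.613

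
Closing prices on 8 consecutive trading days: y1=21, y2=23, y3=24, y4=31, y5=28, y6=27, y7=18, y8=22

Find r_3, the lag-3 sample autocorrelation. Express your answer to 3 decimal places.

-0.631

Mean ȳ = (21 + 23 + 24 + 31 + 28 + 27 + 18 + 22)/8 = 24.2500
Numerator Σ_{t=1}^{5}(y_t−ȳ)(y_{t+3}−ȳ) = -77.9375
Denominator Σ(y_t−ȳ)² = 123.5000
r_3 = -77.9375 / 123.5000 = -0.631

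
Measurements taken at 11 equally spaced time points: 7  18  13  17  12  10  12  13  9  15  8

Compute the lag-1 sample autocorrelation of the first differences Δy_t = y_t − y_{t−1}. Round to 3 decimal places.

-0.528

First differences Δy: 11, -5, 4, -5, -2, 2, 1, -4, 6, -7
Mean of differences = 0.1000
Numerator Σ(Δy_t−Δȳ)(Δy_{t+1}−Δȳ) = -156.7100
Denominator Σ(Δy_t−Δȳ)² = 296.9000
r_1(Δy) = -156.7100 / 296.9000 = -0.528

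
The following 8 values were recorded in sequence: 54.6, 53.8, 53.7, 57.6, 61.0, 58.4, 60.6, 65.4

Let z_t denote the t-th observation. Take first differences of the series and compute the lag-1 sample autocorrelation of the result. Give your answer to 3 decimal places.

First differences Δz: -0.8, -0.1, 3.9, 3.4, -2.6, 2.2, 4.8
Mean of differences = 1.5429
Numerator Σ(Δz_t−Δz̄)(Δz_{t+1}−Δz̄) = -3.9218
Denominator Σ(Δz_t−Δz̄)² = 45.3971
r_1(Δz) = -3.9218 / 45.3971 = -0.086

-0.086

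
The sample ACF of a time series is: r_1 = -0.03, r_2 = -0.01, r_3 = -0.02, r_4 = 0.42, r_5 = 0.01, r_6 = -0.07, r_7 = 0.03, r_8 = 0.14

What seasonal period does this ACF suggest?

4

The largest autocorrelation is r_4 = 0.42; the remaining lags stay at or below 0.14.
The dominant spike at lag 4 indicates a seasonal period of 4.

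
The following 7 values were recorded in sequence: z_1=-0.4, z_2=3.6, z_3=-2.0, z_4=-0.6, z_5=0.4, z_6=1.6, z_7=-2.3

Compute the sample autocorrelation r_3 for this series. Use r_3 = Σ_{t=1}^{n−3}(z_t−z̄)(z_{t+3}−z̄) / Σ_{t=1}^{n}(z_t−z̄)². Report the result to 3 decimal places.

-0.005

Mean z̄ = (-0.4 + 3.6 − 2.0 − 0.6 + 0.4 + 1.6 − 2.3)/7 = 0.0429
Σ(z_t−z̄)(z_{t+3}−z̄) = (0.2847) + (1.2704) + (-3.1810) + (1.5061) = -0.1198
Denominator Σ(z_t−z̄)² = 25.4771
r_3 = -0.1198 / 25.4771 = -0.005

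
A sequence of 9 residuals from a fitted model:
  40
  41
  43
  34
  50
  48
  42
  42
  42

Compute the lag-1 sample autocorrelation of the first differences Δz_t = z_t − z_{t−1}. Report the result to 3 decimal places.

First differences Δz: 1, 2, -9, 16, -2, -6, 0, 0
Mean of differences = 0.2500
Numerator Σ(Δz_t−Δz̄)(Δz_{t+1}−Δz̄) = -180.3125
Denominator Σ(Δz_t−Δz̄)² = 381.5000
r_1(Δz) = -180.3125 / 381.5000 = -0.473

-0.473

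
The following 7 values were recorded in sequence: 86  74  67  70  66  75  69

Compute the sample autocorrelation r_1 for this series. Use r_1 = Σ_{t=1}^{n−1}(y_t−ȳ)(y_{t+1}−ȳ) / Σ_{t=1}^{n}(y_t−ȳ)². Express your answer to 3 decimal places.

Mean ȳ = (86 + 74 + 67 + 70 + 66 + 75 + 69)/7 = 72.4286
Deviations from mean: 13.5714, 1.5714, -5.4286, -2.4286, -6.4286, 2.5714, -3.4286
Numerator Σ_{t=1}^{6}(y_t−ȳ)(y_{t+1}−ȳ) = 16.2449
Denominator Σ(y_t−ȳ)² = 281.7143
r_1 = 16.2449 / 281.7143 = 0.058

0.058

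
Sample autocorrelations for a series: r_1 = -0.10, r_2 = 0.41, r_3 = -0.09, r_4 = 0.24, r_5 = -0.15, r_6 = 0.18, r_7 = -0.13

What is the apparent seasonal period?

2

The largest autocorrelation is r_2 = 0.41, with weaker echoes at lags 4 (0.24) and 6 (0.18); the remaining lags stay at or below -0.09.
The dominant spike at lag 2 indicates a seasonal period of 2.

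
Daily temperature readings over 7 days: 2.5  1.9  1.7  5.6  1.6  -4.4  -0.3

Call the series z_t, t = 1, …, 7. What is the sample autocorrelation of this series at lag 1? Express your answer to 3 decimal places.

Mean z̄ = (2.5 + 1.9 + 1.7 + 5.6 + 1.6 − 4.4 − 0.3)/7 = 1.2286
Deviations from mean: 1.2714, 0.6714, 0.4714, 4.3714, 0.3714, -5.6286, -1.5286
Σ(z_t−z̄)(z_{t+1}−z̄) = (0.8537) + (0.3165) + (2.0608) + (1.6237) + (-2.0906) + (8.6037) = 11.3678
Denominator Σ(z_t−z̄)² = 55.5543
r_1 = 11.3678 / 55.5543 = 0.205

0.205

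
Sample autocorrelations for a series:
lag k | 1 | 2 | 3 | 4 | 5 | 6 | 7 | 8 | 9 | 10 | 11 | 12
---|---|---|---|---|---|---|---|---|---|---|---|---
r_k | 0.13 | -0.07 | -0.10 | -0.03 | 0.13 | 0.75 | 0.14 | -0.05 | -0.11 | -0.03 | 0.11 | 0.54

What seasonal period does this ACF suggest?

6

The largest autocorrelation is r_6 = 0.75, with a weaker echo at lag 12 (0.54); the remaining lags stay at or below 0.14.
The dominant spike at lag 6 indicates a seasonal period of 6.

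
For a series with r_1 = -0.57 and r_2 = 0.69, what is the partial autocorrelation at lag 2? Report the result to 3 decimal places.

0.541

φ_{22} = (r_2 − r_1²) / (1 − r_1²)
r_1² = (-0.57)² = 0.3249
Numerator = 0.69 − 0.3249 = 0.3651; denominator = 1 − 0.3249 = 0.6751
φ_{22} = 0.3651 / 0.6751 = 0.541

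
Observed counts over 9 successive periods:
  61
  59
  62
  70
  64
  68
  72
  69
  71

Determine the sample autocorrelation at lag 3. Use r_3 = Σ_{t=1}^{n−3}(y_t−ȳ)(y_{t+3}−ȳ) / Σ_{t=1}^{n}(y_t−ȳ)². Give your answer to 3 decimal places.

0.071

Mean ȳ = (61 + 59 + 62 + 70 + 64 + 68 + 72 + 69 + 71)/9 = 66.2222
Σ(y_t−ȳ)(y_{t+3}−ȳ) = (-19.7284) + (16.0494) + (-7.5062) + (21.8272) + (-6.1728) + (8.4938) = 12.9630
Denominator Σ(y_t−ȳ)² = 183.5556
r_3 = 12.9630 / 183.5556 = 0.071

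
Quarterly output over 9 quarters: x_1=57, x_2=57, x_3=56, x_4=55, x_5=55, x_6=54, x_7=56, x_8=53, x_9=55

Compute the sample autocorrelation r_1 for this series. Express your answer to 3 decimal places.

Mean x̄ = (57 + 57 + 56 + 55 + 55 + 54 + 56 + 53 + 55)/9 = 55.3333
Numerator Σ_{t=1}^{8}(x_t−x̄)(x_{t+1}−x̄) = 2.5556
Denominator Σ(x_t−x̄)² = 14.0000
r_1 = 2.5556 / 14.0000 = 0.183

0.183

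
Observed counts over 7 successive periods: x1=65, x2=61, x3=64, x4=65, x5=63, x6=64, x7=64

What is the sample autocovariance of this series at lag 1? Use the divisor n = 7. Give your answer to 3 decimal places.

-0.706

Mean x̄ = (65 + 61 + 64 + 65 + 63 + 64 + 64)/7 = 63.7143
Deviations: 1.2857, -2.7143, 0.2857, 1.2857, -0.7143, 0.2857, 0.2857
Σ_{t=1}^{6}(x_t−x̄)(x_{t+1}−x̄) = -4.9388
γ_1 = -4.9388 / 7 = -0.706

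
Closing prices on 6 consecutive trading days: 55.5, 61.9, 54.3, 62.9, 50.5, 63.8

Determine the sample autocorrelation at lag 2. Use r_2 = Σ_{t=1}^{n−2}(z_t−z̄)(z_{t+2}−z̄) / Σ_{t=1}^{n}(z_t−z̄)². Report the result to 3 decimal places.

0.566

Mean z̄ = (55.5 + 61.9 + 54.3 + 62.9 + 50.5 + 63.8)/6 = 58.1500
Σ(z_t−z̄)(z_{t+2}−z̄) = (10.2025) + (17.8125) + (29.4525) + (26.8375) = 84.3050
Denominator Σ(z_t−z̄)² = 148.9150
r_2 = 84.3050 / 148.9150 = 0.566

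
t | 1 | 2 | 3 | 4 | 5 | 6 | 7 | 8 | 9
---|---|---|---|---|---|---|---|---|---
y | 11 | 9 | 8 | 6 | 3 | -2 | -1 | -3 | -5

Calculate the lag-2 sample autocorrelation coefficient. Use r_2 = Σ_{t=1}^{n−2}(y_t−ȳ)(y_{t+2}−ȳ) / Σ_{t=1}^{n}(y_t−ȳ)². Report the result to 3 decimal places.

Mean ȳ = (11 + 9 + 8 + 6 + 3 − 2 − 1 − 3 − 5)/9 = 2.8889
Σ(y_t−ȳ)(y_{t+2}−ȳ) = (41.4568) + (19.0123) + (0.5679) + (-15.2099) + (-0.4321) + (28.7901) + (30.6790) = 104.8642
Denominator Σ(y_t−ȳ)² = 274.8889
r_2 = 104.8642 / 274.8889 = 0.381

0.381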